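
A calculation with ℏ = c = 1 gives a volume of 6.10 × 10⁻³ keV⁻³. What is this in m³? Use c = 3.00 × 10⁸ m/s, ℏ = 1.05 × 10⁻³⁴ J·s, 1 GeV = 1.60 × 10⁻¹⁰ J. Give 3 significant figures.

Volume is [L]³ = [E]⁻³·(ℏc)³.
1 GeV⁻³ → (ℏc)³ × (1 GeV in J)⁻³ = 7.63 × 10⁻⁴⁸ m³.
Convert the energy scale: 6.10 × 10⁻³ keV⁻³ = 6.10 × 10¹⁵ GeV⁻³.
Result: 6.10 × 10¹⁵ × 7.63 × 10⁻⁴⁸ = 4.65 × 10⁻³² m³.

4.65 × 10⁻³² m³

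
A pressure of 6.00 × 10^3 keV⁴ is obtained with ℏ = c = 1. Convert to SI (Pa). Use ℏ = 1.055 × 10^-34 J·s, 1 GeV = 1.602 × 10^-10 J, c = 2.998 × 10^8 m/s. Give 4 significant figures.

Pressure is [E]/[L]³ = [E]⁴/(ℏc)³.
1 GeV⁴ → 1/(ℏc)³ × (1 GeV in J)⁴ = 2.082 × 10^37 Pa.
Convert the energy scale: 6.00 × 10^3 keV⁴ = 6.00 × 10^-21 GeV⁴.
Result: 6.00 × 10^-21 × 2.082 × 10^37 = 1.249 × 10^17 Pa.

1.249 × 10^17 Pa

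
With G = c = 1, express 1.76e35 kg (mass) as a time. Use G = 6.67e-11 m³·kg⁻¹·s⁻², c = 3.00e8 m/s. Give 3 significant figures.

0.435 s

Mass → time via G/c³.
1.76e35 kg × (G/c³) = 0.435 s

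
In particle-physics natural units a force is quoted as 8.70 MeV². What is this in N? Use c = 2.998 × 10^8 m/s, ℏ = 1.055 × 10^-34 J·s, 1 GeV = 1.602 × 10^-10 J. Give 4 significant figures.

7.059 N

Force is [E]/[L] = [E]²/(ℏc); restore (ℏc)⁻¹.
1 GeV² → 1/(ℏc) × (1 GeV in J)² = 8.114 × 10^5 N.
Convert the energy scale: 8.70 MeV² = 8.70 × 10^-6 GeV².
Result: 8.70 × 10^-6 × 8.114 × 10^5 = 7.059 N.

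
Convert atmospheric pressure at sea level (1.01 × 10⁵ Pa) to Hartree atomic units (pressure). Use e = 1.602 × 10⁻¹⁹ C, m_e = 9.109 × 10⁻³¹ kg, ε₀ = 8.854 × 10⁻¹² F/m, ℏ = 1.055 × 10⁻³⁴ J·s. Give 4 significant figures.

3.448 × 10⁻⁹

atomic unit of pressure: P_au = E_h/a₀³ = m_e⁴e¹⁰/((4πε₀)⁵ℏ⁸) = 2.929 × 10¹³ Pa.
1.01 × 10⁵ / 2.929 × 10¹³ = 3.448 × 10⁻⁹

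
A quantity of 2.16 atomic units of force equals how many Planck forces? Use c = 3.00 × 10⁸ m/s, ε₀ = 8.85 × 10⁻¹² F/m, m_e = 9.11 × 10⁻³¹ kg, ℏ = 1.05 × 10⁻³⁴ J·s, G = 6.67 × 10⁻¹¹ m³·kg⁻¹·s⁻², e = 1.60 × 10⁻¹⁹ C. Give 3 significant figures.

1.48 × 10⁻⁵¹

atomic unit of force: F_au = E_h/a₀ = m_e²e⁶/((4πε₀)³ℏ⁴) = 8.33 × 10⁻⁸ N
Planck force: F_P = c⁴/G = 1.21 × 10⁴⁴ N
2.16 × 8.33 × 10⁻⁸ / 1.21 × 10⁴⁴ = 1.48 × 10⁻⁵¹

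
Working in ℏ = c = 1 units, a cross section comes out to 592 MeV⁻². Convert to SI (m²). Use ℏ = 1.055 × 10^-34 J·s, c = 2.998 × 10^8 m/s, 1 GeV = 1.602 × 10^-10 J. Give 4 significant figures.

Area is [L]² = [E]⁻²·(ℏc)²; restore (ℏc)².
1 GeV⁻² → (ℏc)² × (1 GeV in J)⁻² = 3.898 × 10^-32 m².
Convert the energy scale: 592 MeV⁻² = 5.92 × 10^8 GeV⁻².
Result: 5.92 × 10^8 × 3.898 × 10^-32 = 2.308 × 10^-23 m².

2.308 × 10^-23 m²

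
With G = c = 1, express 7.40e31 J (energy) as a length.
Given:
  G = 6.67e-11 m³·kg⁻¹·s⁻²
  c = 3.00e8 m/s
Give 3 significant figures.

6.09e-13 m

Energy → length via G/c⁴.
7.40e31 J × (G/c⁴) = 6.09e-13 m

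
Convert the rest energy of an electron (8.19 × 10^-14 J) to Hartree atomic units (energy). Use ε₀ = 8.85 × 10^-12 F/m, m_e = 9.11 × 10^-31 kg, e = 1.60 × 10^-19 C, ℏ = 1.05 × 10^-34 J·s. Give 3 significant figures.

1.87 × 10^4

hartree: E_h = m_e e⁴/(4πε₀ℏ)² = 4.38 × 10^-18 J.
8.19 × 10^-14 / 4.38 × 10^-18 = 1.87 × 10^4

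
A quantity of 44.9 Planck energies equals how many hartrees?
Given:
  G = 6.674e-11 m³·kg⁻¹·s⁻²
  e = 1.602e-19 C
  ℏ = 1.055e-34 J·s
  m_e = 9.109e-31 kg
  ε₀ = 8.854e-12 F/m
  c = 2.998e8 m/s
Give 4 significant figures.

2.018e28

Planck energy: E_P = √(ℏc⁵/G) = 1.957e9 J
hartree: E_h = m_e e⁴/(4πε₀ℏ)² = 4.354e-18 J
44.9 × 1.957e9 / 4.354e-18 = 2.018e28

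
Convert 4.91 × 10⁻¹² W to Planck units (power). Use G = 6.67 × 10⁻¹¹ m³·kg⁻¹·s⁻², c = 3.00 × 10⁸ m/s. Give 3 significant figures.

Planck power: P_P = c⁵/G = 3.64 × 10⁵² W.
4.91 × 10⁻¹² / 3.64 × 10⁵² = 1.35 × 10⁻⁶⁴

1.35 × 10⁻⁶⁴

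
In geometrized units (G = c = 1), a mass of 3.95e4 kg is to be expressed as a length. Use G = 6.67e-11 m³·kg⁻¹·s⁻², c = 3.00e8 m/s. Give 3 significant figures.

2.93e-23 m

In G = c = 1 units mass has dimensions of length; the conversion factor is G/c².
3.95e4 kg × (G/c²) = 2.93e-23 m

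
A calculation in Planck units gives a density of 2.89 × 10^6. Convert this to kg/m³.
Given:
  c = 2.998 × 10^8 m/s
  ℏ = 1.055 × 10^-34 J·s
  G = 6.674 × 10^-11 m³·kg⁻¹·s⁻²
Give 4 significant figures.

1.489 × 10^103 kg/m³

One Planck density: ρ_P = c⁵/(ℏG²) = 5.154 × 10^96 kg/m³.
2.89 × 10^6 × 5.154 × 10^96 kg/m³ = 1.489 × 10^103 kg/m³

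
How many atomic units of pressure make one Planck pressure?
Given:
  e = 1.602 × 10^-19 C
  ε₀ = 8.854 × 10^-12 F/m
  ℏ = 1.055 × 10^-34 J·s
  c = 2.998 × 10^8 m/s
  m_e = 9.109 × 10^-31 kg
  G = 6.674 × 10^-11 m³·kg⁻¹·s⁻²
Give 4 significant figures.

Planck pressure: p_P = c⁷/(ℏG²) = 4.632 × 10^113 Pa
atomic unit of pressure: P_au = E_h/a₀³ = m_e⁴e¹⁰/((4πε₀)⁵ℏ⁸) = 2.929 × 10^13 Pa
ratio = 4.632 × 10^113 / 2.929 × 10^13 = 1.581 × 10^100

1.581 × 10^100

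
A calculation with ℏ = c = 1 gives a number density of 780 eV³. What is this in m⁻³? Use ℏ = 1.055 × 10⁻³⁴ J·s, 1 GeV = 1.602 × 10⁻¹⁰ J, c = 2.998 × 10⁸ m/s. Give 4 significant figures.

Number density is [L]⁻³ = [E]³/(ℏc)³.
1 GeV³ → 1/(ℏc)³ × (1 GeV in J)³ = 1.299 × 10⁴⁷ m⁻³.
Convert the energy scale: 780 eV³ = 7.80 × 10⁻²⁵ GeV³.
Result: 7.80 × 10⁻²⁵ × 1.299 × 10⁴⁷ = 1.014 × 10²³ m⁻³.

1.014 × 10²³ m⁻³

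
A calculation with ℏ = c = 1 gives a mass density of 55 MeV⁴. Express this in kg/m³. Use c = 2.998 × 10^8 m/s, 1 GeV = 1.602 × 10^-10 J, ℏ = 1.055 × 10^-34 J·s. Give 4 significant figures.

Mass density is [E]/(c²[L]³) = [E]⁴/(ℏ³c⁵).
1 GeV⁴ → 1/(ℏ³c⁵) × (1 GeV in J)⁴ = 2.316 × 10^20 kg/m³.
Convert the energy scale: 55 MeV⁴ = 5.50 × 10^-11 GeV⁴.
Result: 5.50 × 10^-11 × 2.316 × 10^20 = 1.274 × 10^10 kg/m³.

1.274 × 10^10 kg/m³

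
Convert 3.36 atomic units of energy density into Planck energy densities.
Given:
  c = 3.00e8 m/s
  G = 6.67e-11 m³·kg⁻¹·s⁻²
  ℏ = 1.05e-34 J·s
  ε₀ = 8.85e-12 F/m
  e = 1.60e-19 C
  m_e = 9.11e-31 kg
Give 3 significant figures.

atomic unit of energy density: u_au = E_h/a₀³ = m_e⁴e¹⁰/((4πε₀)⁵ℏ⁸) = 3.01e13 J/m³
Planck energy density: u_P = c⁷/(ℏG²) = 4.68e113 J/m³
3.36 × 3.01e13 / 4.68e113 = 2.16e-100

2.16e-100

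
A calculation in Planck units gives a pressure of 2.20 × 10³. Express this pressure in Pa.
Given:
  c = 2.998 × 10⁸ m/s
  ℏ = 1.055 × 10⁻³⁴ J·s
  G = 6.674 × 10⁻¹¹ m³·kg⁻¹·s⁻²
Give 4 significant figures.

1.019 × 10¹¹⁷ Pa

One Planck pressure: p_P = c⁷/(ℏG²) = 4.632 × 10¹¹³ Pa.
2.20 × 10³ × 4.632 × 10¹¹³ Pa = 1.019 × 10¹¹⁷ Pa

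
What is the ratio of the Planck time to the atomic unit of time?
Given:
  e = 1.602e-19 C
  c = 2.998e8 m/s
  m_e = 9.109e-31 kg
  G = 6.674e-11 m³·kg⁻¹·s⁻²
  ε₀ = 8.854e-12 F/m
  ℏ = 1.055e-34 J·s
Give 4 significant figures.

2.225e-27

Planck time: t_P = √(ℏG/c⁵) = 5.392e-44 s
atomic unit of time: τ_au = (4πε₀)²ℏ³/(m_e e⁴) = 2.423e-17 s
ratio = 5.392e-44 / 2.423e-17 = 2.225e-27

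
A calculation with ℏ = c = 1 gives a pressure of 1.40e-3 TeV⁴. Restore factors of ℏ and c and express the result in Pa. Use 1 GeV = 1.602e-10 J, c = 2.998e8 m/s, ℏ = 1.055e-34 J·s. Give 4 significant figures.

2.914e46 Pa

Pressure is [E]/[L]³ = [E]⁴/(ℏc)³.
1 GeV⁴ → 1/(ℏc)³ × (1 GeV in J)⁴ = 2.082e37 Pa.
Convert the energy scale: 1.40e-3 TeV⁴ = 1.40e9 GeV⁴.
Result: 1.40e9 × 2.082e37 = 2.914e46 Pa.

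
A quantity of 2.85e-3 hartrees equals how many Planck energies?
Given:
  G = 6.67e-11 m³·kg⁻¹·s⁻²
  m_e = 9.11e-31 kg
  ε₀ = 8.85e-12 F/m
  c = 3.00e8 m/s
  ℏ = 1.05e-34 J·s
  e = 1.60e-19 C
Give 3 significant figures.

hartree: E_h = m_e e⁴/(4πε₀ℏ)² = 4.38e-18 J
Planck energy: E_P = √(ℏc⁵/G) = 1.96e9 J
2.85e-3 × 4.38e-18 / 1.96e9 = 6.38e-30

6.38e-30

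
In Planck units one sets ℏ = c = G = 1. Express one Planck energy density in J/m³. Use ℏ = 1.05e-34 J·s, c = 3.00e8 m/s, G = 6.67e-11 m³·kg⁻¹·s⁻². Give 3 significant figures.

4.68e113 J/m³

u_P = c⁷/(ℏG²)
  = 2.19e59 / 4.67e-55
  = 4.68e113 J/m³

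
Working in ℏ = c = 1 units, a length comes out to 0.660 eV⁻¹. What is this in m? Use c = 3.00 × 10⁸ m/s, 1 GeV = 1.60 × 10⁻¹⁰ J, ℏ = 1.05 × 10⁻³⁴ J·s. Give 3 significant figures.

A length is [E]⁻¹ in ℏ=c=1; restore one factor of ℏc.
1 GeV⁻¹ → ℏc × (1 GeV in J)⁻¹ = 1.97 × 10⁻¹⁶ m.
Convert the energy scale: 0.660 eV⁻¹ = 6.60 × 10⁸ GeV⁻¹.
Result: 6.60 × 10⁸ × 1.97 × 10⁻¹⁶ = 1.30 × 10⁻⁷ m.

1.30 × 10⁻⁷ m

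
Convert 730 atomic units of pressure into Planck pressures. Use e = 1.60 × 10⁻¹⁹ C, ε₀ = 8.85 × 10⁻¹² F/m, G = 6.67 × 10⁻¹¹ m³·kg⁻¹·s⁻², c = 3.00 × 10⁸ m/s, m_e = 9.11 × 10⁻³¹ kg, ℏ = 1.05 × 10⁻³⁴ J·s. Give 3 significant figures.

4.70 × 10⁻⁹⁸

atomic unit of pressure: P_au = E_h/a₀³ = m_e⁴e¹⁰/((4πε₀)⁵ℏ⁸) = 3.01 × 10¹³ Pa
Planck pressure: p_P = c⁷/(ℏG²) = 4.68 × 10¹¹³ Pa
730 × 3.01 × 10¹³ / 4.68 × 10¹¹³ = 4.70 × 10⁻⁹⁸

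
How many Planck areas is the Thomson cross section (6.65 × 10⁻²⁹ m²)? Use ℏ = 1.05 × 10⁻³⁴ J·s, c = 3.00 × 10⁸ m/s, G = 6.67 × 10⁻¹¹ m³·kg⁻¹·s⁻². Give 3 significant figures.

Planck area: A_P = ℏG/c³ = 2.59 × 10⁻⁷⁰ m².
6.65 × 10⁻²⁹ / 2.59 × 10⁻⁷⁰ = 2.56 × 10⁴¹

2.56 × 10⁴¹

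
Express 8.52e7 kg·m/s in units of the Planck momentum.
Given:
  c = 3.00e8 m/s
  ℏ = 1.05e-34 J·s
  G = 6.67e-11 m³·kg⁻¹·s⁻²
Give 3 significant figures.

1.31e7

Planck momentum: p_P = √(ℏc³/G) = 6.52 kg·m/s.
8.52e7 / 6.52 = 1.31e7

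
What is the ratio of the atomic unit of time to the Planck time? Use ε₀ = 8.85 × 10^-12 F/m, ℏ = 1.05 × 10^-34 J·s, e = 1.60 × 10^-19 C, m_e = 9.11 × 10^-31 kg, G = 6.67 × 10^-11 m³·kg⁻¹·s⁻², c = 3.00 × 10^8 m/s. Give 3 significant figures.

4.47 × 10^26

atomic unit of time: τ_au = (4πε₀)²ℏ³/(m_e e⁴) = 2.40 × 10^-17 s
Planck time: t_P = √(ℏG/c⁵) = 5.37 × 10^-44 s
ratio = 2.40 × 10^-17 / 5.37 × 10^-44 = 4.47 × 10^26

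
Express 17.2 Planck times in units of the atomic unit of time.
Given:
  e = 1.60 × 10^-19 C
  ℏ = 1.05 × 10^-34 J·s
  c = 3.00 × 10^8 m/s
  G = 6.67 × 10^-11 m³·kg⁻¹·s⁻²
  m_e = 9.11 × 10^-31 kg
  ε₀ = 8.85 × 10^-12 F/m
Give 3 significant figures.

3.85 × 10^-26

Planck time: t_P = √(ℏG/c⁵) = 5.37 × 10^-44 s
atomic unit of time: τ_au = (4πε₀)²ℏ³/(m_e e⁴) = 2.40 × 10^-17 s
17.2 × 5.37 × 10^-44 / 2.40 × 10^-17 = 3.85 × 10^-26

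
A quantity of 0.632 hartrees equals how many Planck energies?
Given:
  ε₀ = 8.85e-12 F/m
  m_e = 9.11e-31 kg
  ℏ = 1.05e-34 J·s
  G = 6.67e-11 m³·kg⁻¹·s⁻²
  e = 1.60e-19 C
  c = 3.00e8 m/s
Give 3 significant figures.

hartree: E_h = m_e e⁴/(4πε₀ℏ)² = 4.38e-18 J
Planck energy: E_P = √(ℏc⁵/G) = 1.96e9 J
0.632 × 4.38e-18 / 1.96e9 = 1.41e-27

1.41e-27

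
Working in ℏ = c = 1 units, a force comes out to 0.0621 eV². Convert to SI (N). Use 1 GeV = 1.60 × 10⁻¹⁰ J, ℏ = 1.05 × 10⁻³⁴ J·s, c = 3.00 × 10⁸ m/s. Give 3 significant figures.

5.05 × 10⁻¹⁴ N

Force is [E]/[L] = [E]²/(ℏc); restore (ℏc)⁻¹.
1 GeV² → 1/(ℏc) × (1 GeV in J)² = 8.13 × 10⁵ N.
Convert the energy scale: 0.0621 eV² = 6.21 × 10⁻²⁰ GeV².
Result: 6.21 × 10⁻²⁰ × 8.13 × 10⁵ = 5.05 × 10⁻¹⁴ N.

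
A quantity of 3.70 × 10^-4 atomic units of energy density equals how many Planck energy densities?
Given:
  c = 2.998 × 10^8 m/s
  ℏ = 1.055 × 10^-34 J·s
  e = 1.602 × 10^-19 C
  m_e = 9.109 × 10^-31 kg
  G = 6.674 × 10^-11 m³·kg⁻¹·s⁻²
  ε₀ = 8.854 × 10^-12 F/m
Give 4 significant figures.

atomic unit of energy density: u_au = E_h/a₀³ = m_e⁴e¹⁰/((4πε₀)⁵ℏ⁸) = 2.929 × 10^13 J/m³
Planck energy density: u_P = c⁷/(ℏG²) = 4.632 × 10^113 J/m³
3.70 × 10^-4 × 2.929 × 10^13 / 4.632 × 10^113 = 2.340 × 10^-104

2.340 × 10^-104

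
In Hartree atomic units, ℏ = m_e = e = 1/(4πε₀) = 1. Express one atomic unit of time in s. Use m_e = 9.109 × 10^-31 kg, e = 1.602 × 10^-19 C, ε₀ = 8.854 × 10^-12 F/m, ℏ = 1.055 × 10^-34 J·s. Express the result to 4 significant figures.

2.423 × 10^-17 s

From ℏ = m_e = e = 1/(4πε₀) = 1 the time scale is τ_au = (4πε₀)²ℏ³/(m_e e⁴).
E_h = 4.354 × 10^-18 J
ℏ/E_h = 2.423 × 10^-17 s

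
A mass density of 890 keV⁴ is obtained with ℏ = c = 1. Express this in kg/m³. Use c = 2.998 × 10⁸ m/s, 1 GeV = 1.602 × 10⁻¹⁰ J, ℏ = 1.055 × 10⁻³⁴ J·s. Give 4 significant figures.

0.2061 kg/m³

Mass density is [E]/(c²[L]³) = [E]⁴/(ℏ³c⁵).
1 GeV⁴ → 1/(ℏ³c⁵) × (1 GeV in J)⁴ = 2.316 × 10²⁰ kg/m³.
Convert the energy scale: 890 keV⁴ = 8.90 × 10⁻²² GeV⁴.
Result: 8.90 × 10⁻²² × 2.316 × 10²⁰ = 0.2061 kg/m³.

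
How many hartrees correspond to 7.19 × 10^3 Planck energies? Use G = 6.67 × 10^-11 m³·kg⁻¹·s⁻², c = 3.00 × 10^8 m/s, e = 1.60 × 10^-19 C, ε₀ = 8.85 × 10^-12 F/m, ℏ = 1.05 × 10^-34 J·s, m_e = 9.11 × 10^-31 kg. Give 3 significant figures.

Planck energy: E_P = √(ℏc⁵/G) = 1.96 × 10^9 J
hartree: E_h = m_e e⁴/(4πε₀ℏ)² = 4.38 × 10^-18 J
7.19 × 10^3 × 1.96 × 10^9 / 4.38 × 10^-18 = 3.21 × 10^30

3.21 × 10^30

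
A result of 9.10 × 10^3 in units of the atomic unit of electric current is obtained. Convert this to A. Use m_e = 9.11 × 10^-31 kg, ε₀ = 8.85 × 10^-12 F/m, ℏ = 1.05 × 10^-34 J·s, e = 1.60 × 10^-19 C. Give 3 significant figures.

One atomic unit of electric current: I_au = e E_h/ℏ = m_e e⁵/((4πε₀)²ℏ³) = 6.67 × 10^-3 A.
9.10 × 10^3 × 6.67 × 10^-3 A = 60.7 A

60.7 A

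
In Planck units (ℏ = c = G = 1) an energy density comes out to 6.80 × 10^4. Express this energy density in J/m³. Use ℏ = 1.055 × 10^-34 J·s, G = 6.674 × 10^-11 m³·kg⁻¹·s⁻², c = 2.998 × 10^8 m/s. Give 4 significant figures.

3.150 × 10^118 J/m³

One Planck energy density: u_P = c⁷/(ℏG²) = 4.632 × 10^113 J/m³.
6.80 × 10^4 × 4.632 × 10^113 J/m³ = 3.150 × 10^118 J/m³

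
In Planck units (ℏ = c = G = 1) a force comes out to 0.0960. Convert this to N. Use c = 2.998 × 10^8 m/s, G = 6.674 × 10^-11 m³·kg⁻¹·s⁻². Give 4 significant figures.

One Planck force: F_P = c⁴/G = 1.210 × 10^44 N.
0.0960 × 1.210 × 10^44 N = 1.162 × 10^43 N

1.162 × 10^43 N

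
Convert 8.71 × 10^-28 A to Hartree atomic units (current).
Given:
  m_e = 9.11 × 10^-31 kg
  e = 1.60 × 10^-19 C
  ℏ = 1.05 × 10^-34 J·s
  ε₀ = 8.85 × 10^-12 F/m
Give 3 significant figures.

atomic unit of electric current: I_au = e E_h/ℏ = m_e e⁵/((4πε₀)²ℏ³) = 6.67 × 10^-3 A.
8.71 × 10^-28 / 6.67 × 10^-3 = 1.31 × 10^-25

1.31 × 10^-25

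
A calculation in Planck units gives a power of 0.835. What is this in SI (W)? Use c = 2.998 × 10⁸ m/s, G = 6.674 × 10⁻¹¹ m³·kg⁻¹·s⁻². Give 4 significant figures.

3.030 × 10⁵² W

One Planck power: P_P = c⁵/G = 3.629 × 10⁵² W.
0.835 × 3.629 × 10⁵² W = 3.030 × 10⁵² W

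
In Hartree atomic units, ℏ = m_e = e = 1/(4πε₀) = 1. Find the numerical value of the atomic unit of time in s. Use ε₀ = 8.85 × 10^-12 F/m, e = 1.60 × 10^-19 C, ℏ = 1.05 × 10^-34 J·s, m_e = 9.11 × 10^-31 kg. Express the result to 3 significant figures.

2.40 × 10^-17 s

Dimensional analysis gives τ_au = (4πε₀)²ℏ³/(m_e e⁴).
E_h = 4.38 × 10^-18 J
ℏ/E_h = 2.40 × 10^-17 s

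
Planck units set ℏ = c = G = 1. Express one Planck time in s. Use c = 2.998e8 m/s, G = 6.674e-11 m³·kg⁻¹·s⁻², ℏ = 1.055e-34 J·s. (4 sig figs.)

5.392e-44 s

Dimensional analysis gives t_P = √(ℏG/c⁵).
  = √(2.907e-87)
  = 5.392e-44 s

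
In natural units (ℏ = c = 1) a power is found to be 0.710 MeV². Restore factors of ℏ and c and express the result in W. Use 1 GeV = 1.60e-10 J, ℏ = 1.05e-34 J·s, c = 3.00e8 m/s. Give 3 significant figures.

Power is [E]/[T] = [E]²/ℏ.
1 GeV² → 1/ℏ × (1 GeV in J)² = 2.44e14 W.
Convert the energy scale: 0.710 MeV² = 7.10e-7 GeV².
Result: 7.10e-7 × 2.44e14 = 1.73e8 W.

1.73e8 W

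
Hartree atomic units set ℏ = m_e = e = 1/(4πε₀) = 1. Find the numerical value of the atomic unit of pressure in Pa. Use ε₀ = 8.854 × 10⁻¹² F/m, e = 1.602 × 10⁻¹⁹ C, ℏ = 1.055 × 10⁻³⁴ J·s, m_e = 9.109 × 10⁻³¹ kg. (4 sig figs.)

The unique combination of the constants set to 1 with dimensions of pressure is P_au = E_h/a₀³ = m_e⁴e¹⁰/((4πε₀)⁵ℏ⁸).
E_h = 4.354 × 10⁻¹⁸ J
a₀ = 5.297 × 10⁻¹¹ m
E_h/a₀³ = 2.929 × 10¹³ Pa

2.929 × 10¹³ Pa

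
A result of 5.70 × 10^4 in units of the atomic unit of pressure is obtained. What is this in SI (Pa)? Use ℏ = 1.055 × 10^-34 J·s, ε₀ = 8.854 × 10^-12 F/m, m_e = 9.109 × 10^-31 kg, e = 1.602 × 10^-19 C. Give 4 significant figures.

One atomic unit of pressure: P_au = E_h/a₀³ = m_e⁴e¹⁰/((4πε₀)⁵ℏ⁸) = 2.929 × 10^13 Pa.
5.70 × 10^4 × 2.929 × 10^13 Pa = 1.670 × 10^18 Pa

1.670 × 10^18 Pa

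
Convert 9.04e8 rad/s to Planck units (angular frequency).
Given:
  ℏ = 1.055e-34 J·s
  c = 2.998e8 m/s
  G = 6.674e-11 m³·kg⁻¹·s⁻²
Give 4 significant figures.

4.874e-35

Planck angular frequency: ω_P = √(c⁵/(ℏG)) = 1.855e43 rad/s.
9.04e8 / 1.855e43 = 4.874e-35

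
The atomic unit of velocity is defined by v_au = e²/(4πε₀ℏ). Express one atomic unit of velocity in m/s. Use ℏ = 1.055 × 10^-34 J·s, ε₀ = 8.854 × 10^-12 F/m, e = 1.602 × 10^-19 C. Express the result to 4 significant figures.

2.186 × 10^6 m/s

v_au = e²/(4πε₀ℏ)
  = 2.566 × 10^-38 / 1.174 × 10^-44
  = 2.186 × 10^6 m/s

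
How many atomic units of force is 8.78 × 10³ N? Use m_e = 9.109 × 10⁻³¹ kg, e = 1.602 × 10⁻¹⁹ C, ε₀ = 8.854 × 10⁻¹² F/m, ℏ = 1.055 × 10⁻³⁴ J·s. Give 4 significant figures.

1.068 × 10¹¹

atomic unit of force: F_au = E_h/a₀ = m_e²e⁶/((4πε₀)³ℏ⁴) = 8.220 × 10⁻⁸ N.
8.78 × 10³ / 8.220 × 10⁻⁸ = 1.068 × 10¹¹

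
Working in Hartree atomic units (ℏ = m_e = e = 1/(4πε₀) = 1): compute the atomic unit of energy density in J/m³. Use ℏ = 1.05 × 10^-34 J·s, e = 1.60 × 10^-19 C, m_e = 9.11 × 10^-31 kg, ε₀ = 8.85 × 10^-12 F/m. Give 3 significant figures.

3.01 × 10^13 J/m³

From ℏ = m_e = e = 1/(4πε₀) = 1 the energy density scale is u_au = E_h/a₀³ = m_e⁴e¹⁰/((4πε₀)⁵ℏ⁸).
E_h = 4.38 × 10^-18 J
a₀ = 5.26 × 10^-11 m
E_h/a₀³ = 3.01 × 10^13 J/m³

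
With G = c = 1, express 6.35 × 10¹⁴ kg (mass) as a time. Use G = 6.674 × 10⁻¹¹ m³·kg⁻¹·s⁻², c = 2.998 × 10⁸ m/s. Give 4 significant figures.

Mass → time via G/c³.
6.35 × 10¹⁴ kg × (G/c³) = 1.573 × 10⁻²¹ s

1.573 × 10⁻²¹ s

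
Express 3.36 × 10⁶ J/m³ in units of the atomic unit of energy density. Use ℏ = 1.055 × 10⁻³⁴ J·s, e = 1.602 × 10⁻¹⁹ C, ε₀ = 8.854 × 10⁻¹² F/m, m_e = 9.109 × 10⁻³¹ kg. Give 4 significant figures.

atomic unit of energy density: u_au = E_h/a₀³ = m_e⁴e¹⁰/((4πε₀)⁵ℏ⁸) = 2.929 × 10¹³ J/m³.
3.36 × 10⁶ / 2.929 × 10¹³ = 1.147 × 10⁻⁷

1.147 × 10⁻⁷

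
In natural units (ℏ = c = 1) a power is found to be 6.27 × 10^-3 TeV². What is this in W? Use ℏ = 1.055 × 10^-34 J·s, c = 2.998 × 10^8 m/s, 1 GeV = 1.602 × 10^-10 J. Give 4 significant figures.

Power is [E]/[T] = [E]²/ℏ.
1 GeV² → 1/ℏ × (1 GeV in J)² = 2.433 × 10^14 W.
Convert the energy scale: 6.27 × 10^-3 TeV² = 6.27 × 10^3 GeV².
Result: 6.27 × 10^3 × 2.433 × 10^14 = 1.525 × 10^18 W.

1.525 × 10^18 W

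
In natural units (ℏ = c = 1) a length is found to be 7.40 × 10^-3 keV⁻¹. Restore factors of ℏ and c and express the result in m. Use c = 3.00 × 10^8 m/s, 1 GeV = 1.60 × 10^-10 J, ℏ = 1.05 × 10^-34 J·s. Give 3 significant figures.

A length is [E]⁻¹ in ℏ=c=1; restore one factor of ℏc.
1 GeV⁻¹ → ℏc × (1 GeV in J)⁻¹ = 1.97 × 10^-16 m.
Convert the energy scale: 7.40 × 10^-3 keV⁻¹ = 7.40 × 10^3 GeV⁻¹.
Result: 7.40 × 10^3 × 1.97 × 10^-16 = 1.46 × 10^-12 m.

1.46 × 10^-12 m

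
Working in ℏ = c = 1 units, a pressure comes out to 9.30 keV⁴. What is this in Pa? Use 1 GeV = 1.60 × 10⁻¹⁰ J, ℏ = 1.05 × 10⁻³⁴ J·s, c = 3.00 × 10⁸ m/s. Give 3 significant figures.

1.95 × 10¹⁴ Pa

Pressure is [E]/[L]³ = [E]⁴/(ℏc)³.
1 GeV⁴ → 1/(ℏc)³ × (1 GeV in J)⁴ = 2.10 × 10³⁷ Pa.
Convert the energy scale: 9.30 keV⁴ = 9.30 × 10⁻²⁴ GeV⁴.
Result: 9.30 × 10⁻²⁴ × 2.10 × 10³⁷ = 1.95 × 10¹⁴ Pa.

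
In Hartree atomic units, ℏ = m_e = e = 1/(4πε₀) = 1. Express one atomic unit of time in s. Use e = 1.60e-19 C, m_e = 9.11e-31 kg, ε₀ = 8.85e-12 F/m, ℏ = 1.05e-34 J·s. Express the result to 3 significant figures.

Dimensional analysis gives τ_au = (4πε₀)²ℏ³/(m_e e⁴).
E_h = 4.38e-18 J
ℏ/E_h = 2.40e-17 s

2.40e-17 s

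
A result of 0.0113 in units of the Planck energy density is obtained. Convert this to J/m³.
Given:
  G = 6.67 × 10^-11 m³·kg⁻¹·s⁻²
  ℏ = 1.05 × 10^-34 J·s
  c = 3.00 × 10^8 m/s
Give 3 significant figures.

5.29 × 10^111 J/m³

One Planck energy density: u_P = c⁷/(ℏG²) = 4.68 × 10^113 J/m³.
0.0113 × 4.68 × 10^113 J/m³ = 5.29 × 10^111 J/m³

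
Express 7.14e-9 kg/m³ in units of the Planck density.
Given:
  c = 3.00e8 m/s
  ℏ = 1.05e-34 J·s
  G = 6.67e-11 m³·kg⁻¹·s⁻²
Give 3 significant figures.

Planck density: ρ_P = c⁵/(ℏG²) = 5.20e96 kg/m³.
7.14e-9 / 5.20e96 = 1.37e-105

1.37e-105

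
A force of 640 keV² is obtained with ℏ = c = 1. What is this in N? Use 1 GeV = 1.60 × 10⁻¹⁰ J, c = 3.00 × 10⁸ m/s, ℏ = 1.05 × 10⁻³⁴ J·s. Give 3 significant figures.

5.20 × 10⁻⁴ N

Force is [E]/[L] = [E]²/(ℏc); restore (ℏc)⁻¹.
1 GeV² → 1/(ℏc) × (1 GeV in J)² = 8.13 × 10⁵ N.
Convert the energy scale: 640 keV² = 6.40 × 10⁻¹⁰ GeV².
Result: 6.40 × 10⁻¹⁰ × 8.13 × 10⁵ = 5.20 × 10⁻⁴ N.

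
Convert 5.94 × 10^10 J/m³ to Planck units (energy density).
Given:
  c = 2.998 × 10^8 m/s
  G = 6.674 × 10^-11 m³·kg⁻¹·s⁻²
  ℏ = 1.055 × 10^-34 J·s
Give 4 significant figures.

1.282 × 10^-103

Planck energy density: u_P = c⁷/(ℏG²) = 4.632 × 10^113 J/m³.
5.94 × 10^10 / 4.632 × 10^113 = 1.282 × 10^-103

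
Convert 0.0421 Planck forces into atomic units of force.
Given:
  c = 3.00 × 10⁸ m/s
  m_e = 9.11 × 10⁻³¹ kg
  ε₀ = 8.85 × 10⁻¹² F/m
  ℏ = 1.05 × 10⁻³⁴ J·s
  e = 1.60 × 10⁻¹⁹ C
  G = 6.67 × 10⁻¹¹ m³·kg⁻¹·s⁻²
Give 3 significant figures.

Planck force: F_P = c⁴/G = 1.21 × 10⁴⁴ N
atomic unit of force: F_au = E_h/a₀ = m_e²e⁶/((4πε₀)³ℏ⁴) = 8.33 × 10⁻⁸ N
0.0421 × 1.21 × 10⁴⁴ / 8.33 × 10⁻⁸ = 6.14 × 10⁴⁹

6.14 × 10⁴⁹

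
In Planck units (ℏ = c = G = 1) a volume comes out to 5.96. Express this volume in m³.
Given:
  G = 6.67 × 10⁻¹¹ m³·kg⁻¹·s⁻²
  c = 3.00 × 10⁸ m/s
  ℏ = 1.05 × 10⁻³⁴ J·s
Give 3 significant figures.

One Planck volume: V_P = (ℏG/c³)^(3/2) = 4.18 × 10⁻¹⁰⁵ m³.
5.96 × 4.18 × 10⁻¹⁰⁵ m³ = 2.49 × 10⁻¹⁰⁴ m³

2.49 × 10⁻¹⁰⁴ m³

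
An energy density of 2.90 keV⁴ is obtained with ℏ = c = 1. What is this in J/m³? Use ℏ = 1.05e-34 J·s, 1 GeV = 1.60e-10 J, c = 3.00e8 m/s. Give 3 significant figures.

[E]/[L]³ = [E]⁴/(ℏc)³; restore (ℏc)⁻³.
1 GeV⁴ → 1/(ℏc)³ × (1 GeV in J)⁴ = 2.10e37 J/m³.
Convert the energy scale: 2.90 keV⁴ = 2.90e-24 GeV⁴.
Result: 2.90e-24 × 2.10e37 = 6.08e13 J/m³.

6.08e13 J/m³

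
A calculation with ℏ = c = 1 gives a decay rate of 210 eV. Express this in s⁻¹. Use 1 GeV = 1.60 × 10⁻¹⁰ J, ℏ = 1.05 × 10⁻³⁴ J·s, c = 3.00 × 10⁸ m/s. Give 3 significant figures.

3.20 × 10¹⁷ s⁻¹

A rate is [E]/ℏ; divide by ℏ.
1 GeV → 1/ℏ × (1 GeV in J) = 1.52 × 10²⁴ s⁻¹.
Convert the energy scale: 210 eV = 2.10 × 10⁻⁷ GeV.
Result: 2.10 × 10⁻⁷ × 1.52 × 10²⁴ = 3.20 × 10¹⁷ s⁻¹.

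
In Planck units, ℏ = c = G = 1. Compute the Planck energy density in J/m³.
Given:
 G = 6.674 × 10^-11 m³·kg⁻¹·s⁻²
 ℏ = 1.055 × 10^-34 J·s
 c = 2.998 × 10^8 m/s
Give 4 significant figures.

4.632 × 10^113 J/m³

From ℏ = c = G = 1 the energy density scale is u_P = c⁷/(ℏG²).
  = 2.177 × 10^59 / 4.699 × 10^-55
  = 4.632 × 10^113 J/m³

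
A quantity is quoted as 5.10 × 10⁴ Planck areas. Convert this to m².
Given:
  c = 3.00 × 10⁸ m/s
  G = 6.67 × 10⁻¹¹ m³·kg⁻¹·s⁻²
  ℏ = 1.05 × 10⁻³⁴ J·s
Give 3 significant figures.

One Planck area: A_P = ℏG/c³ = 2.59 × 10⁻⁷⁰ m².
5.10 × 10⁴ × 2.59 × 10⁻⁷⁰ m² = 1.32 × 10⁻⁶⁵ m²

1.32 × 10⁻⁶⁵ m²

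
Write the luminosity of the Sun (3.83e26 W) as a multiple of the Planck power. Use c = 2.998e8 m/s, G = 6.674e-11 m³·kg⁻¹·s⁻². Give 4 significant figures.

Planck power: P_P = c⁵/G = 3.629e52 W.
3.83e26 / 3.629e52 = 1.055e-26

1.055e-26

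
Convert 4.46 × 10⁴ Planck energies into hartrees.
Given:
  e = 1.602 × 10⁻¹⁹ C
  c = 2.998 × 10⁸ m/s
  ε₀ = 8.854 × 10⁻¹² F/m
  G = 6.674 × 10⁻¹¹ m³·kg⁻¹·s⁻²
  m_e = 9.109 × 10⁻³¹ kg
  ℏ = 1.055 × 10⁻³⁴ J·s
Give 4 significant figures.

Planck energy: E_P = √(ℏc⁵/G) = 1.957 × 10⁹ J
hartree: E_h = m_e e⁴/(4πε₀ℏ)² = 4.354 × 10⁻¹⁸ J
4.46 × 10⁴ × 1.957 × 10⁹ / 4.354 × 10⁻¹⁸ = 2.004 × 10³¹

2.004 × 10³¹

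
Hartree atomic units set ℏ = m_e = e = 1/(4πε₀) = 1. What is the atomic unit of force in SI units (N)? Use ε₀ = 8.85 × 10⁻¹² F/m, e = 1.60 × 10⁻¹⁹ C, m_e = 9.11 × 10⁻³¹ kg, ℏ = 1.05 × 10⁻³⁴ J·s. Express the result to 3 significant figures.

Dimensional analysis gives F_au = E_h/a₀ = m_e²e⁶/((4πε₀)³ℏ⁴).
E_h = 4.38 × 10⁻¹⁸ J
a₀ = 5.26 × 10⁻¹¹ m
E_h/a₀ = 8.33 × 10⁻⁸ N

8.33 × 10⁻⁸ N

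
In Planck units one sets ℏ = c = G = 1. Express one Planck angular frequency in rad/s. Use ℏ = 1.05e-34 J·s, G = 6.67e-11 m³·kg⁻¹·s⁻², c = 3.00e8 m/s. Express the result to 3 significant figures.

ω_P = √(c⁵/(ℏG))
  = √(3.47e86)
  = 1.86e43 rad/s

1.86e43 rad/s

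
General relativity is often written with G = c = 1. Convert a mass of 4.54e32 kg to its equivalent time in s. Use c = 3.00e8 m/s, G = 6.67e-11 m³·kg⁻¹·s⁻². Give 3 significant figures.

1.12e-3 s

Mass → time via G/c³.
4.54e32 kg × (G/c³) = 1.12e-3 s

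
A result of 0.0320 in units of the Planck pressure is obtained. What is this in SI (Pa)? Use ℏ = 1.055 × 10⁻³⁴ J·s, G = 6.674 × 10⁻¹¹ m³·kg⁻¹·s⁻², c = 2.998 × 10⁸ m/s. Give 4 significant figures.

One Planck pressure: p_P = c⁷/(ℏG²) = 4.632 × 10¹¹³ Pa.
0.0320 × 4.632 × 10¹¹³ Pa = 1.482 × 10¹¹² Pa

1.482 × 10¹¹² Pa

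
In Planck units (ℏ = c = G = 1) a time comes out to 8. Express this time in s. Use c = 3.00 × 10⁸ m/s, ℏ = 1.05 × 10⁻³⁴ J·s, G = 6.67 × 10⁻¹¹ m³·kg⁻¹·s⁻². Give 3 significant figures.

One Planck time: t_P = √(ℏG/c⁵) = 5.37 × 10⁻⁴⁴ s.
8 × 5.37 × 10⁻⁴⁴ s = 4.29 × 10⁻⁴³ s

4.29 × 10⁻⁴³ s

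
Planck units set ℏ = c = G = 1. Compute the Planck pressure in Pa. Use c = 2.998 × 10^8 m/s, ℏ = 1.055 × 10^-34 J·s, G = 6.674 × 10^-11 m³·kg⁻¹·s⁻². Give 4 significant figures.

Dimensional analysis gives p_P = c⁷/(ℏG²).
  = 2.177 × 10^59 / 4.699 × 10^-55
  = 4.632 × 10^113 Pa

4.632 × 10^113 Pa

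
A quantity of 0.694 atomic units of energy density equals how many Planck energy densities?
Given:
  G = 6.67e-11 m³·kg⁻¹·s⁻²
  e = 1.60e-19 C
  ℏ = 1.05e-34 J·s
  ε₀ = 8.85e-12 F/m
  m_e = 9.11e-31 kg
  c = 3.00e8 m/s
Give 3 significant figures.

atomic unit of energy density: u_au = E_h/a₀³ = m_e⁴e¹⁰/((4πε₀)⁵ℏ⁸) = 3.01e13 J/m³
Planck energy density: u_P = c⁷/(ℏG²) = 4.68e113 J/m³
0.694 × 3.01e13 / 4.68e113 = 4.47e-101

4.47e-101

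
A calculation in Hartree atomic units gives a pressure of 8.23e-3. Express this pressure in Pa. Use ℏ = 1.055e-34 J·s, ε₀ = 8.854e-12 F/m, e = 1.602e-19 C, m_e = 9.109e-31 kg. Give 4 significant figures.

One atomic unit of pressure: P_au = E_h/a₀³ = m_e⁴e¹⁰/((4πε₀)⁵ℏ⁸) = 2.929e13 Pa.
8.23e-3 × 2.929e13 Pa = 2.411e11 Pa

2.411e11 Pa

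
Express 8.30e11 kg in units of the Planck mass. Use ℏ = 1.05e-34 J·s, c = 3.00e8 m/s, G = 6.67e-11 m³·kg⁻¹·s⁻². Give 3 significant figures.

3.82e19

Planck mass: m_P = √(ℏc/G) = 2.17e-8 kg.
8.30e11 / 2.17e-8 = 3.82e19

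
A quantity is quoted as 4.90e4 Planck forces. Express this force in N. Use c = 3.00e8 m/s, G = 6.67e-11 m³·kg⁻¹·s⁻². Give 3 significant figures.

One Planck force: F_P = c⁴/G = 1.21e44 N.
4.90e4 × 1.21e44 N = 5.95e48 N

5.95e48 N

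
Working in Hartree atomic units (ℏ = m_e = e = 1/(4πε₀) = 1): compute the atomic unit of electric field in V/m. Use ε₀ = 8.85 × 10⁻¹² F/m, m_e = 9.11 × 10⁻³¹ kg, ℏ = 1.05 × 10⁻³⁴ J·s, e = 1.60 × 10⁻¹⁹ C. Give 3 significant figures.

Dimensional analysis gives E_au = E_h/(e a₀) = m_e²e⁵/((4πε₀)³ℏ⁴).
E_h = 4.38 × 10⁻¹⁸ J
a₀ = 5.26 × 10⁻¹¹ m
E_h/(e·a₀) = 5.20 × 10¹¹ V/m

5.20 × 10¹¹ V/m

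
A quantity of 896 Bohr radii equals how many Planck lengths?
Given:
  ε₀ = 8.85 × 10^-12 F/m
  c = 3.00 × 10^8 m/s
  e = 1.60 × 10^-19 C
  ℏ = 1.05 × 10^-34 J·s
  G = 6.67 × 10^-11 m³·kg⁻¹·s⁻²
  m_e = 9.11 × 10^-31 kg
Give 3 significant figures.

Bohr radius: a₀ = 4πε₀ℏ²/(m_e e²) = 5.26 × 10^-11 m
Planck length: ℓ_P = √(ℏG/c³) = 1.61 × 10^-35 m
896 × 5.26 × 10^-11 / 1.61 × 10^-35 = 2.92 × 10^27

2.92 × 10^27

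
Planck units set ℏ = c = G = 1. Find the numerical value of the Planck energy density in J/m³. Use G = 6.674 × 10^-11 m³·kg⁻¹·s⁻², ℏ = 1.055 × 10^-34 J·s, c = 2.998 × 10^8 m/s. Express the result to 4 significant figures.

The unique combination of the constants set to 1 with dimensions of energy density is u_P = c⁷/(ℏG²).
  = 2.177 × 10^59 / 4.699 × 10^-55
  = 4.632 × 10^113 J/m³

4.632 × 10^113 J/m³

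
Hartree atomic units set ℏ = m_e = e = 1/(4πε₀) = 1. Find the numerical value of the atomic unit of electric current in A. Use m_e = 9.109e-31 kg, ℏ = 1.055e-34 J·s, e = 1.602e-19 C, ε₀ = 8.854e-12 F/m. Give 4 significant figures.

6.612e-3 A

Dimensional analysis gives I_au = e E_h/ℏ = m_e e⁵/((4πε₀)²ℏ³).
E_h = 4.354e-18 J
e·E_h/ℏ = 6.612e-3 A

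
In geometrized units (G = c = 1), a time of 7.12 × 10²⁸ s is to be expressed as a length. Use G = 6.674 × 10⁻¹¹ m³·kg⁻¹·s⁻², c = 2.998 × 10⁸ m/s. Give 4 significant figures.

2.135 × 10³⁷ m

Time → length via c.
7.12 × 10²⁸ s × (c) = 2.135 × 10³⁷ m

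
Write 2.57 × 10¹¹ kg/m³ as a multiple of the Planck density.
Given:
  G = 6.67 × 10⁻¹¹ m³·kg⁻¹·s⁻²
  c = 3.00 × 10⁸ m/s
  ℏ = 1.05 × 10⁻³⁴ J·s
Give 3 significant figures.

Planck density: ρ_P = c⁵/(ℏG²) = 5.20 × 10⁹⁶ kg/m³.
2.57 × 10¹¹ / 5.20 × 10⁹⁶ = 4.94 × 10⁻⁸⁶

4.94 × 10⁻⁸⁶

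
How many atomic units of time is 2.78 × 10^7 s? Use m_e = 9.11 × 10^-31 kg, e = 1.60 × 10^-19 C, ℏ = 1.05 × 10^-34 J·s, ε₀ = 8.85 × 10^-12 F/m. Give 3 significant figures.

1.16 × 10^24

atomic unit of time: τ_au = (4πε₀)²ℏ³/(m_e e⁴) = 2.40 × 10^-17 s.
2.78 × 10^7 / 2.40 × 10^-17 = 1.16 × 10^24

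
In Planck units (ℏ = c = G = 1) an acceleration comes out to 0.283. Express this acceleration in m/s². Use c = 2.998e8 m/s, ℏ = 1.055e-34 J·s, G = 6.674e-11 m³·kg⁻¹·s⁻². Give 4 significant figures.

One Planck acceleration: a_P = √(c⁷/(ℏG)) = 5.560e51 m/s².
0.283 × 5.560e51 m/s² = 1.574e51 m/s²

1.574e51 m/s²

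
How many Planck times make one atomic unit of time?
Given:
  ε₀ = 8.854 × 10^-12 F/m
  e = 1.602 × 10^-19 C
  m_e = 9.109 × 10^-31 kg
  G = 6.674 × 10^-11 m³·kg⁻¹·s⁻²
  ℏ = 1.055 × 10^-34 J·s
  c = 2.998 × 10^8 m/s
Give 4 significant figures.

atomic unit of time: τ_au = (4πε₀)²ℏ³/(m_e e⁴) = 2.423 × 10^-17 s
Planck time: t_P = √(ℏG/c⁵) = 5.392 × 10^-44 s
ratio = 2.423 × 10^-17 / 5.392 × 10^-44 = 4.494 × 10^26

4.494 × 10^26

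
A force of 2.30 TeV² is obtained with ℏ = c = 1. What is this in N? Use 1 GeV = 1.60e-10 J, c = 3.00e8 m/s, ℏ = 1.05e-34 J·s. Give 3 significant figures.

1.87e12 N

Force is [E]/[L] = [E]²/(ℏc); restore (ℏc)⁻¹.
1 GeV² → 1/(ℏc) × (1 GeV in J)² = 8.13e5 N.
Convert the energy scale: 2.30 TeV² = 2.30e6 GeV².
Result: 2.30e6 × 8.13e5 = 1.87e12 N.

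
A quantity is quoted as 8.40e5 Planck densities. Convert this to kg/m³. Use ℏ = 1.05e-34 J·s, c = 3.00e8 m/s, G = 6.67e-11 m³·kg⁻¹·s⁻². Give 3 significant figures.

One Planck density: ρ_P = c⁵/(ℏG²) = 5.20e96 kg/m³.
8.40e5 × 5.20e96 kg/m³ = 4.37e102 kg/m³

4.37e102 kg/m³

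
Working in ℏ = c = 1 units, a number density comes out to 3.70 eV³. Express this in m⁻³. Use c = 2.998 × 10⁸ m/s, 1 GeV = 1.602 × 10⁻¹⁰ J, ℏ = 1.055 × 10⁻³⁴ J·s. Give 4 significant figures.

4.808 × 10²⁰ m⁻³

Number density is [L]⁻³ = [E]³/(ℏc)³.
1 GeV³ → 1/(ℏc)³ × (1 GeV in J)³ = 1.299 × 10⁴⁷ m⁻³.
Convert the energy scale: 3.70 eV³ = 3.70 × 10⁻²⁷ GeV³.
Result: 3.70 × 10⁻²⁷ × 1.299 × 10⁴⁷ = 4.808 × 10²⁰ m⁻³.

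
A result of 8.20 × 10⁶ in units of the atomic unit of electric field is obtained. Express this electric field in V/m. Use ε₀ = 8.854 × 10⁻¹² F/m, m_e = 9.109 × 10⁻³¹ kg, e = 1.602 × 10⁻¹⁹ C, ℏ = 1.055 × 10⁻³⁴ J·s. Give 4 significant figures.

One atomic unit of electric field: E_au = E_h/(e a₀) = m_e²e⁵/((4πε₀)³ℏ⁴) = 5.131 × 10¹¹ V/m.
8.20 × 10⁶ × 5.131 × 10¹¹ V/m = 4.207 × 10¹⁸ V/m

4.207 × 10¹⁸ V/m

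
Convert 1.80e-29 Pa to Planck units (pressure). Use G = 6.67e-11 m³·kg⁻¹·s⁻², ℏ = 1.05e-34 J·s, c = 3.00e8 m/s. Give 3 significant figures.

3.84e-143

Planck pressure: p_P = c⁷/(ℏG²) = 4.68e113 Pa.
1.80e-29 / 4.68e113 = 3.84e-143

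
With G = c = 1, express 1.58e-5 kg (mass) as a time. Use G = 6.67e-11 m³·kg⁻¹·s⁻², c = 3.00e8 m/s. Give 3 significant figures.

Mass → time via G/c³.
1.58e-5 kg × (G/c³) = 3.90e-41 s

3.90e-41 s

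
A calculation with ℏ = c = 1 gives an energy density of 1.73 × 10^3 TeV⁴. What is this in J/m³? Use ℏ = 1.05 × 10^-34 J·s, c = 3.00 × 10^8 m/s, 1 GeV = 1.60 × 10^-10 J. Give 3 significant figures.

[E]/[L]³ = [E]⁴/(ℏc)³; restore (ℏc)⁻³.
1 GeV⁴ → 1/(ℏc)³ × (1 GeV in J)⁴ = 2.10 × 10^37 J/m³.
Convert the energy scale: 1.73 × 10^3 TeV⁴ = 1.73 × 10^15 GeV⁴.
Result: 1.73 × 10^15 × 2.10 × 10^37 = 3.63 × 10^52 J/m³.

3.63 × 10^52 J/m³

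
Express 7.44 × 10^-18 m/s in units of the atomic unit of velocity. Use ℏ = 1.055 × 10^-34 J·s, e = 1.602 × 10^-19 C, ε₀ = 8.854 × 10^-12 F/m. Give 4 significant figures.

atomic unit of velocity: v_au = e²/(4πε₀ℏ) = 2.186 × 10^6 m/s.
7.44 × 10^-18 / 2.186 × 10^6 = 3.403 × 10^-24

3.403 × 10^-24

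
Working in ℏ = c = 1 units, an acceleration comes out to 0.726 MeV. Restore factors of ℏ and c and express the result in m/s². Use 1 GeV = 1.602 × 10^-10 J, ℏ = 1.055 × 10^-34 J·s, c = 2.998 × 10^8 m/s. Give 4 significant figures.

3.305 × 10^29 m/s²

Acceleration is [L]/[T]² = c·[E]/ℏ.
1 GeV → c/ℏ × (1 GeV in J) = 4.552 × 10^32 m/s².
Convert the energy scale: 0.726 MeV = 7.26 × 10^-4 GeV.
Result: 7.26 × 10^-4 × 4.552 × 10^32 = 3.305 × 10^29 m/s².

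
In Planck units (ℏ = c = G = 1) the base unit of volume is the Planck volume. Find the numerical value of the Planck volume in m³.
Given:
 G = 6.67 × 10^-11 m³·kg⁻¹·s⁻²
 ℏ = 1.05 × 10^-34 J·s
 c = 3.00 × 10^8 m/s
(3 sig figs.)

V_P = (ℏG/c³)^(3/2)
  = √(1.75 × 10^-209)
  = 4.18 × 10^-105 m³

4.18 × 10^-105 m³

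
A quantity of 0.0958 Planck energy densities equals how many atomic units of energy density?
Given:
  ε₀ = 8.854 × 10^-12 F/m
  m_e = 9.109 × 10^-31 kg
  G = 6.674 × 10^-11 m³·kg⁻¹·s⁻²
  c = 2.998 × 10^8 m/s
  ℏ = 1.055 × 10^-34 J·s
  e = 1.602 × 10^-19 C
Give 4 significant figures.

1.515 × 10^99

Planck energy density: u_P = c⁷/(ℏG²) = 4.632 × 10^113 J/m³
atomic unit of energy density: u_au = E_h/a₀³ = m_e⁴e¹⁰/((4πε₀)⁵ℏ⁸) = 2.929 × 10^13 J/m³
0.0958 × 4.632 × 10^113 / 2.929 × 10^13 = 1.515 × 10^99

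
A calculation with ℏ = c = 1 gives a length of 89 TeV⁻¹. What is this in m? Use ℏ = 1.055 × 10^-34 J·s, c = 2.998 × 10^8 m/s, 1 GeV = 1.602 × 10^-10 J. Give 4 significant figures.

1.757 × 10^-17 m

A length is [E]⁻¹ in ℏ=c=1; restore one factor of ℏc.
1 GeV⁻¹ → ℏc × (1 GeV in J)⁻¹ = 1.974 × 10^-16 m.
Convert the energy scale: 89 TeV⁻¹ = 0.0890 GeV⁻¹.
Result: 0.0890 × 1.974 × 10^-16 = 1.757 × 10^-17 m.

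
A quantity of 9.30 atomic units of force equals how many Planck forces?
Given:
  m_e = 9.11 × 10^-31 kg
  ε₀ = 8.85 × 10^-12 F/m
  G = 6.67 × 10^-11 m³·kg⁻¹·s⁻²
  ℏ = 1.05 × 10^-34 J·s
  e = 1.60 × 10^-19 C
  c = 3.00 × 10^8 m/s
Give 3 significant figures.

atomic unit of force: F_au = E_h/a₀ = m_e²e⁶/((4πε₀)³ℏ⁴) = 8.33 × 10^-8 N
Planck force: F_P = c⁴/G = 1.21 × 10^44 N
9.30 × 8.33 × 10^-8 / 1.21 × 10^44 = 6.38 × 10^-51

6.38 × 10^-51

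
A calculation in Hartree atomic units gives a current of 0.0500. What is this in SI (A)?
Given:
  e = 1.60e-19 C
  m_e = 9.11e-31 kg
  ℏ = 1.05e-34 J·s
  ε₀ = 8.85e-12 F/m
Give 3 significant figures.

3.34e-4 A

One atomic unit of electric current: I_au = e E_h/ℏ = m_e e⁵/((4πε₀)²ℏ³) = 6.67e-3 A.
0.0500 × 6.67e-3 A = 3.34e-4 A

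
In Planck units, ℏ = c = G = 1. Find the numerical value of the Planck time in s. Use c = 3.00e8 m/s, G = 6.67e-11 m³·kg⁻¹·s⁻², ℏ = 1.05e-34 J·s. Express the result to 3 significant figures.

Dimensional analysis gives t_P = √(ℏG/c⁵).
  = √(2.88e-87)
  = 5.37e-44 s

5.37e-44 s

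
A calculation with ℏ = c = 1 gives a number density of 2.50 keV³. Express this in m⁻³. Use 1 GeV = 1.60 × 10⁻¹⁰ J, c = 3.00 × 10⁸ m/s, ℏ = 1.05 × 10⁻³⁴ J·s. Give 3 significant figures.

Number density is [L]⁻³ = [E]³/(ℏc)³.
1 GeV³ → 1/(ℏc)³ × (1 GeV in J)³ = 1.31 × 10⁴⁷ m⁻³.
Convert the energy scale: 2.50 keV³ = 2.50 × 10⁻¹⁸ GeV³.
Result: 2.50 × 10⁻¹⁸ × 1.31 × 10⁴⁷ = 3.28 × 10²⁹ m⁻³.

3.28 × 10²⁹ m⁻³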